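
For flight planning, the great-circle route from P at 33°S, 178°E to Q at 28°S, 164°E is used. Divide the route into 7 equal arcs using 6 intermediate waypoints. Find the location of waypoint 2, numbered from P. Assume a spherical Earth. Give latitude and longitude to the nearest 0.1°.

The haversine formula gives a central angle δ ≈ 0.228 rad (13.0°) between the endpoints.
Interpolate at f = 2/7 with slerp weights a = sin((1−f)δ)/sin δ ≈ 0.717, b = sin(fδ)/sin δ ≈ 0.288.
p = a·p₁ + b·p₂ ≈ (-0.846, 0.091, -0.526); φ = arcsin(p_z) ≈ -31.73°, λ = atan2(p_y, p_x) ≈ 173.85°.

≈ 31.7°S, 173.9°E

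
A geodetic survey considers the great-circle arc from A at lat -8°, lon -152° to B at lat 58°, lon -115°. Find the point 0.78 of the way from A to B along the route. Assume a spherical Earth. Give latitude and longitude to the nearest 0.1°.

Write both endpoints as unit vectors p₁, p₂ with components (cos φ cos λ, cos φ sin λ, sin φ).
The central angle between the endpoints is δ = arccos(p₁·p₂) ≈ 1.265 rad (72.5°).
Interpolate at f = 0.78 with slerp weights a = sin((1−f)δ)/sin δ ≈ 0.288, b = sin(fδ)/sin δ ≈ 0.875.
p = a·p₁ + b·p₂ ≈ (-0.448, -0.554, 0.702); φ = arcsin(p_z) ≈ 44.57°, λ = atan2(p_y, p_x) ≈ -128.95°.

≈ lat 44.6°, lon -128.9°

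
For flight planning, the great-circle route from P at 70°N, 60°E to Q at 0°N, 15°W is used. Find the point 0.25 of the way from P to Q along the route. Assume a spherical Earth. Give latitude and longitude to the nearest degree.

≈ 58°N, 19°E

Convert each endpoint to a unit vector on the sphere (x = cos φ cos λ, y = cos φ sin λ, z = sin φ).
The central angle between the endpoints is δ = arccos(p₁·p₂) ≈ 1.482 rad (84.9°).
Interpolate at f = 0.25 with slerp weights a = sin((1−f)δ)/sin δ ≈ 0.900, b = sin(fδ)/sin δ ≈ 0.364.
p = a·p₁ + b·p₂ ≈ (0.505, 0.172, 0.846); φ = arcsin(p_z) ≈ 57.74°, λ = atan2(p_y, p_x) ≈ 18.85°.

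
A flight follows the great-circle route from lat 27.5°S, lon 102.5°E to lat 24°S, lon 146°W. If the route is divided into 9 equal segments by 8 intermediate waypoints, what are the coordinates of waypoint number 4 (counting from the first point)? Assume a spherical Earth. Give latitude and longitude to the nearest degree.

Convert each endpoint to a unit vector on the sphere (x = cos φ cos λ, y = cos φ sin λ, z = sin φ).
The central angle between the endpoints is δ = arccos(p₁·p₂) ≈ 1.680 rad (96.3°).
Interpolate at f = 4/9 with slerp weights a = sin((1−f)δ)/sin δ ≈ 0.809, b = sin(fδ)/sin δ ≈ 0.683.
p = a·p₁ + b·p₂ ≈ (-0.673, 0.351, -0.651); φ = arcsin(p_z) ≈ -40.64°, λ = atan2(p_y, p_x) ≈ 152.44°.

≈ lat 41°S, lon 152°E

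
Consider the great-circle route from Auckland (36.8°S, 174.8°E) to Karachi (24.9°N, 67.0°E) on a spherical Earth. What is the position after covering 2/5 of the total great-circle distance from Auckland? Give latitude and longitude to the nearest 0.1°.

Convert each endpoint to a unit vector on the sphere (x = cos φ cos λ, y = cos φ sin λ, z = sin φ).
The central angle between the endpoints is δ = arccos(p₁·p₂) ≈ 2.065 rad (118.3°).
Interpolate at f = 2/5 with slerp weights a = sin((1−f)δ)/sin δ ≈ 1.074, b = sin(fδ)/sin δ ≈ 0.835.
p = a·p₁ + b·p₂ ≈ (-0.560, 0.775, -0.292); φ = arcsin(p_z) ≈ -16.96°, λ = atan2(p_y, p_x) ≈ 125.86°.

≈ 17.0°S, 125.9°E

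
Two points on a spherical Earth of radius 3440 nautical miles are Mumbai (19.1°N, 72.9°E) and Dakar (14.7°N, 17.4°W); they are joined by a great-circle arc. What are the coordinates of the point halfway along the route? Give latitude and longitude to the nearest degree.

≈ 23°N, 27°E

The haversine formula gives a central angle δ ≈ 1.492 rad (85.5°) between the endpoints.
Interpolate at f = 1/2 with slerp weights a = sin((1−f)δ)/sin δ ≈ 0.681, b = sin(fδ)/sin δ ≈ 0.681.
p = a·p₁ + b·p₂ ≈ (0.818, 0.418, 0.396); φ = arcsin(p_z) ≈ 23.30°, λ = atan2(p_y, p_x) ≈ 27.08°.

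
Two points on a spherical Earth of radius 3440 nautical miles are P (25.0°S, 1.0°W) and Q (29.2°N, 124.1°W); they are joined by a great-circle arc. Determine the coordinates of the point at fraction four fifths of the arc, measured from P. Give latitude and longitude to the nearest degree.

Write both endpoints as unit vectors p₁, p₂ with components (cos φ cos λ, cos φ sin λ, sin φ).
The central angle between the endpoints is δ = arccos(p₁·p₂) ≈ 2.263 rad (129.7°).
Interpolate at f = 4/5 with slerp weights a = sin((1−f)δ)/sin δ ≈ 0.568, b = sin(fδ)/sin δ ≈ 1.262.
p = a·p₁ + b·p₂ ≈ (-0.103, -0.921, 0.376); φ = arcsin(p_z) ≈ 22.06°, λ = atan2(p_y, p_x) ≈ -96.37°.

≈ (22°N, 96°W)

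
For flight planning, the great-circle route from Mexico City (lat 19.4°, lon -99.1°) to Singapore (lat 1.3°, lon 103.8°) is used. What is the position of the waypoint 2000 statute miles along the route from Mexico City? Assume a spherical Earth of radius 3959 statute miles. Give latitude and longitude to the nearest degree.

≈ lat 36°, lon -126°

From cos δ = sin φ₁ sin φ₂ + cos φ₁ cos φ₂ cos Δλ, the central angle is δ ≈ 2.608 rad (149.4°). The total great-circle distance is δ·R ≈ 2.608 × 3959 ≈ 10326 mi, so the target fraction is f = 2000/10326 ≈ 0.194.
Interpolate at f ≈ 0.194 with slerp weights a = sin((1−f)δ)/sin δ ≈ 1.695, b = sin(fδ)/sin δ ≈ 0.952.
p = a·p₁ + b·p₂ ≈ (-0.480, -0.654, 0.585); φ = arcsin(p_z) ≈ 35.77°, λ = atan2(p_y, p_x) ≈ -126.26°.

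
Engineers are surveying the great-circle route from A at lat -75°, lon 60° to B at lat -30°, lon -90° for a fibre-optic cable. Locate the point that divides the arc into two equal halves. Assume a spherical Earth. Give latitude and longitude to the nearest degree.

Write both endpoints as unit vectors p₁, p₂ with components (cos φ cos λ, cos φ sin λ, sin φ).
The central angle between the endpoints is δ = arccos(p₁·p₂) ≈ 1.278 rad (73.2°).
Interpolate at f = 1/2 with slerp weights a = sin((1−f)δ)/sin δ ≈ 0.623, b = sin(fδ)/sin δ ≈ 0.623.
p = a·p₁ + b·p₂ ≈ (0.081, -0.400, -0.913); φ = arcsin(p_z) ≈ -65.93°, λ = atan2(p_y, p_x) ≈ -78.60°.

≈ lat -66°, lon -79°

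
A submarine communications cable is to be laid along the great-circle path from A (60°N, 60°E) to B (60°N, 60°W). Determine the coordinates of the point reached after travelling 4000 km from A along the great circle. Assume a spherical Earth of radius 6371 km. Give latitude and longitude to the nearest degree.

≈ (71°N, 33°W)

Convert each endpoint to a unit vector on the sphere (x = cos φ cos λ, y = cos φ sin λ, z = sin φ).
The central angle between the endpoints is δ = arccos(p₁·p₂) ≈ 0.896 rad (51.3°). The total great-circle distance is δ·R ≈ 0.896 × 6371 ≈ 5706 km, so the target fraction is f = 4000/5706 ≈ 0.701.
Interpolate at f ≈ 0.701 with slerp weights a = sin((1−f)δ)/sin δ ≈ 0.339, b = sin(fδ)/sin δ ≈ 0.752.
p = a·p₁ + b·p₂ ≈ (0.273, -0.179, 0.945); φ = arcsin(p_z) ≈ 70.95°, λ = atan2(p_y, p_x) ≈ -33.27°.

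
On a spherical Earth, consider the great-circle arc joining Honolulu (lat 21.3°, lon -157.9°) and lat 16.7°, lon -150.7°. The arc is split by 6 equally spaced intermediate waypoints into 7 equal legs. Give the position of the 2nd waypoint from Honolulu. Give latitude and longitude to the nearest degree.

Write both endpoints as unit vectors p₁, p₂ with components (cos φ cos λ, cos φ sin λ, sin φ).
The central angle between the endpoints is δ = arccos(p₁·p₂) ≈ 0.143 rad (8.2°).
Interpolate at f = 2/7 with slerp weights a = sin((1−f)δ)/sin δ ≈ 0.715, b = sin(fδ)/sin δ ≈ 0.287.
p = a·p₁ + b·p₂ ≈ (-0.857, -0.385, 0.342); φ = arcsin(p_z) ≈ 20.01°, λ = atan2(p_y, p_x) ≈ -155.80°.

≈ lat 20°, lon -156°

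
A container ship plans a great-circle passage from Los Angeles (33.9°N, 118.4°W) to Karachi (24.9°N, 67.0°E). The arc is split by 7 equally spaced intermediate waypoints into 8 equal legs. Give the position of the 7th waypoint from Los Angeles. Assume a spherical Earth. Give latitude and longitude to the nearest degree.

≈ 40°N, 69°E

The haversine formula gives a central angle δ ≈ 2.111 rad (121.0°) between the endpoints.
Interpolate at f = 7/8 with slerp weights a = sin((1−f)δ)/sin δ ≈ 0.304, b = sin(fδ)/sin δ ≈ 1.122.
p = a·p₁ + b·p₂ ≈ (0.278, 0.715, 0.642); φ = arcsin(p_z) ≈ 39.95°, λ = atan2(p_y, p_x) ≈ 68.78°.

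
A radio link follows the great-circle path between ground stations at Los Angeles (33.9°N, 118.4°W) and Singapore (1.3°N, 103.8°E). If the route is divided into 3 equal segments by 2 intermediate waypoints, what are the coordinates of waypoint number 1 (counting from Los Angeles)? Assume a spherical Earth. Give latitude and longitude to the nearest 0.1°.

≈ 45.6°N, 172.5°W

Write both endpoints as unit vectors p₁, p₂ with components (cos φ cos λ, cos φ sin λ, sin φ).
The central angle between the endpoints is δ = arccos(p₁·p₂) ≈ 2.217 rad (127.0°).
Interpolate at f = 1/3 with slerp weights a = sin((1−f)δ)/sin δ ≈ 1.247, b = sin(fδ)/sin δ ≈ 0.844.
p = a·p₁ + b·p₂ ≈ (-0.693, -0.092, 0.715); φ = arcsin(p_z) ≈ 45.62°, λ = atan2(p_y, p_x) ≈ -172.48°.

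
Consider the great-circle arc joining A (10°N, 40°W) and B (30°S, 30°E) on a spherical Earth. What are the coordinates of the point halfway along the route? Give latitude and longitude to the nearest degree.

Convert each endpoint to a unit vector on the sphere (x = cos φ cos λ, y = cos φ sin λ, z = sin φ).
The central angle between the endpoints is δ = arccos(p₁·p₂) ≈ 1.364 rad (78.2°).
Interpolate at f = 1/2 with slerp weights a = sin((1−f)δ)/sin δ ≈ 0.644, b = sin(fδ)/sin δ ≈ 0.644.
p = a·p₁ + b·p₂ ≈ (0.969, -0.129, -0.210); φ = arcsin(p_z) ≈ -12.14°, λ = atan2(p_y, p_x) ≈ -7.57°.

≈ (12°S, 8°W)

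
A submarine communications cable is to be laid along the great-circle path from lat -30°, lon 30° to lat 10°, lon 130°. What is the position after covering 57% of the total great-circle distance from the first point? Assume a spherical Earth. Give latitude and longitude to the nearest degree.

≈ lat -12°, lon 91°

The haversine formula gives a central angle δ ≈ 1.808 rad (103.6°) between the endpoints.
Interpolate at f = 0.57 with slerp weights a = sin((1−f)δ)/sin δ ≈ 0.722, b = sin(fδ)/sin δ ≈ 0.882.
p = a·p₁ + b·p₂ ≈ (-0.017, 0.978, -0.208); φ = arcsin(p_z) ≈ -11.98°, λ = atan2(p_y, p_x) ≈ 91.01°.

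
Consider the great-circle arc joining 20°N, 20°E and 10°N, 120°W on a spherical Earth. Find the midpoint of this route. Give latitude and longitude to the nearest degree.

≈ 38°N, 54°W

Convert each endpoint to a unit vector on the sphere (x = cos φ cos λ, y = cos φ sin λ, z = sin φ).
The central angle between the endpoints is δ = arccos(p₁·p₂) ≈ 2.278 rad (130.5°).
Interpolate at f = 1/2 with slerp weights a = sin((1−f)δ)/sin δ ≈ 1.194, b = sin(fδ)/sin δ ≈ 1.194.
p = a·p₁ + b·p₂ ≈ (0.467, -0.635, 0.616); φ = arcsin(p_z) ≈ 38.02°, λ = atan2(p_y, p_x) ≈ -53.69°.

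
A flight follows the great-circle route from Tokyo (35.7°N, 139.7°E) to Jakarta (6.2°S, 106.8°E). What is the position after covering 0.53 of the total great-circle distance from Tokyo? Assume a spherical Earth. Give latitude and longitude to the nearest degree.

≈ 14°N, 121°E

Write both endpoints as unit vectors p₁, p₂ with components (cos φ cos λ, cos φ sin λ, sin φ).
The central angle between the endpoints is δ = arccos(p₁·p₂) ≈ 0.909 rad (52.1°).
Interpolate at f = 0.53 with slerp weights a = sin((1−f)δ)/sin δ ≈ 0.525, b = sin(fδ)/sin δ ≈ 0.587.
p = a·p₁ + b·p₂ ≈ (-0.494, 0.835, 0.243); φ = arcsin(p_z) ≈ 14.07°, λ = atan2(p_y, p_x) ≈ 120.62°.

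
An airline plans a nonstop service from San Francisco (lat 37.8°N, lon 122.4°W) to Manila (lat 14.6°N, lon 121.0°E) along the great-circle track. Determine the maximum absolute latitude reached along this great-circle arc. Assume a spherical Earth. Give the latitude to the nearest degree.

≈ 46°N

The great circle lies in the plane with unit normal n̂ = (p₁ × p₂)/|p₁ × p₂|.
Here n̂_z ≈ -0.696; the vertex latitude is φ_max = arccos|n̂_z| ≈ 45.9°.
Check via Clairaut: cos φ_max = |cos φ₁| · sin C = cos(37.8°)·sin(61.8°) ≈ 0.696, again giving ≈ 45.9°.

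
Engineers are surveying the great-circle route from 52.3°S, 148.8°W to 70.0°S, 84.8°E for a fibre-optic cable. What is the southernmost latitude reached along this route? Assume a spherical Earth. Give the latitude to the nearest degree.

The great circle lies in the plane with unit normal n̂ = (p₁ × p₂)/|p₁ × p₂|.
Here n̂_z ≈ -0.214; the vertex latitude is φ_max = arccos|n̂_z| ≈ 77.6°.
Check via Clairaut: cos φ_max = |cos φ₁| · sin C = cos(52.3°)·sin(159.5°) ≈ 0.214, again giving ≈ 77.6°.

≈ 78°S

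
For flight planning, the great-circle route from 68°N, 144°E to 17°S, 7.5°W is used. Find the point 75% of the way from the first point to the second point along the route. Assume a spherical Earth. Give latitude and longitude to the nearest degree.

≈ 14°N, 1°W

Write both endpoints as unit vectors p₁, p₂ with components (cos φ cos λ, cos φ sin λ, sin φ).
The central angle between the endpoints is δ = arccos(p₁·p₂) ≈ 2.197 rad (125.9°).
Interpolate at f = 0.75 with slerp weights a = sin((1−f)δ)/sin δ ≈ 0.644, b = sin(fδ)/sin δ ≈ 1.230.
p = a·p₁ + b·p₂ ≈ (0.971, -0.012, 0.238); φ = arcsin(p_z) ≈ 13.74°, λ = atan2(p_y, p_x) ≈ -0.69°.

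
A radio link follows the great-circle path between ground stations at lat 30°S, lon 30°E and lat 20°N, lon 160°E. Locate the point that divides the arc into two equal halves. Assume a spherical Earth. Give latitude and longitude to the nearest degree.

From cos δ = sin φ₁ sin φ₂ + cos φ₁ cos φ₂ cos Δλ, the central angle is δ ≈ 2.338 rad (134.0°).
Interpolate at f = 1/2 with slerp weights a = sin((1−f)δ)/sin δ ≈ 1.279, b = sin(fδ)/sin δ ≈ 1.279.
p = a·p₁ + b·p₂ ≈ (-0.170, 0.965, -0.202); φ = arcsin(p_z) ≈ -11.65°, λ = atan2(p_y, p_x) ≈ 100.00°.

≈ lat 12°S, lon 100°E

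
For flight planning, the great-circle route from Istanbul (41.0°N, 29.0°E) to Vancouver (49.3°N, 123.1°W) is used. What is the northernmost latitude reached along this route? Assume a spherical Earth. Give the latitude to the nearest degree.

The great circle lies in the plane with unit normal n̂ = (p₁ × p₂)/|p₁ × p₂|.
Here n̂_z ≈ -0.231; the vertex latitude is φ_max = arccos|n̂_z| ≈ 76.7°.
Check via Clairaut: cos φ_max = |cos φ₁| · sin C = cos(41.0°)·sin(17.8°) ≈ 0.231, again giving ≈ 76.7°.

≈ 77°N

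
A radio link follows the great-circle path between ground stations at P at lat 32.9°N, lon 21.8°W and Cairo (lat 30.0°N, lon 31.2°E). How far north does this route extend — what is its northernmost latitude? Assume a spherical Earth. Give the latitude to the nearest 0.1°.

The great circle lies in the plane with unit normal n̂ = (p₁ × p₂)/|p₁ × p₂|.
Here n̂_z ≈ +0.824; the vertex latitude is φ_max = arccos|n̂_z| ≈ 34.5°.

≈ 34.5°N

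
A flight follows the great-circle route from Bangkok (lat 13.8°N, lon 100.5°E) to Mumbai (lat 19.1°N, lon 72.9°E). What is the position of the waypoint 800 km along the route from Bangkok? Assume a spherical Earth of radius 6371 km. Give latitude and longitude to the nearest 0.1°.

The haversine formula gives a central angle δ ≈ 0.471 rad (27.0°) between the endpoints. The total great-circle distance is δ·R ≈ 0.471 × 6371 ≈ 2998 km, so the target fraction is f = 800/2998 ≈ 0.267.
Interpolate at f ≈ 0.267 with slerp weights a = sin((1−f)δ)/sin δ ≈ 0.746, b = sin(fδ)/sin δ ≈ 0.276.
p = a·p₁ + b·p₂ ≈ (-0.055, 0.962, 0.268); φ = arcsin(p_z) ≈ 15.56°, λ = atan2(p_y, p_x) ≈ 93.29°.

≈ lat 15.6°N, lon 93.3°E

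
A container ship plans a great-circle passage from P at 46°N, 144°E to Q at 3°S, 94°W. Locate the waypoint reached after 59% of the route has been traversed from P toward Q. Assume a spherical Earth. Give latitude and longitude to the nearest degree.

Convert each endpoint to a unit vector on the sphere (x = cos φ cos λ, y = cos φ sin λ, z = sin φ).
The central angle between the endpoints is δ = arccos(p₁·p₂) ≈ 1.988 rad (113.9°).
Interpolate at f = 0.59 with slerp weights a = sin((1−f)δ)/sin δ ≈ 0.796, b = sin(fδ)/sin δ ≈ 1.008.
p = a·p₁ + b·p₂ ≈ (-0.518, -0.680, 0.520); φ = arcsin(p_z) ≈ 31.32°, λ = atan2(p_y, p_x) ≈ -127.30°.

≈ 31°N, 127°W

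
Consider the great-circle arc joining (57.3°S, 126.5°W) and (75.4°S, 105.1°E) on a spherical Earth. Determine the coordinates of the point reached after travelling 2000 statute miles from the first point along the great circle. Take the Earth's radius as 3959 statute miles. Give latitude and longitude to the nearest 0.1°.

≈ (80.6°S, 174.2°E)

Convert each endpoint to a unit vector on the sphere (x = cos φ cos λ, y = cos φ sin λ, z = sin φ).
The central angle between the endpoints is δ = arccos(p₁·p₂) ≈ 0.753 rad (43.1°). The total great-circle distance is δ·R ≈ 0.753 × 3959 ≈ 2980 mi, so the target fraction is f = 2000/2980 ≈ 0.671.
Interpolate at f ≈ 0.671 with slerp weights a = sin((1−f)δ)/sin δ ≈ 0.359, b = sin(fδ)/sin δ ≈ 0.708.
p = a·p₁ + b·p₂ ≈ (-0.162, 0.017, -0.987); φ = arcsin(p_z) ≈ -80.65°, λ = atan2(p_y, p_x) ≈ 174.15°.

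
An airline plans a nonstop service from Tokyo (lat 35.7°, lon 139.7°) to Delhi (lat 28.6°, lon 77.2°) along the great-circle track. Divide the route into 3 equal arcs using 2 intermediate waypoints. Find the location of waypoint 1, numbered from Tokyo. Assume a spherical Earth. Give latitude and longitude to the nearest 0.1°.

Write both endpoints as unit vectors p₁, p₂ with components (cos φ cos λ, cos φ sin λ, sin φ).
The central angle between the endpoints is δ = arccos(p₁·p₂) ≈ 0.917 rad (52.5°).
Interpolate at f = 1/3 with slerp weights a = sin((1−f)δ)/sin δ ≈ 0.723, b = sin(fδ)/sin δ ≈ 0.379.
p = a·p₁ + b·p₂ ≈ (-0.374, 0.704, 0.603); φ = arcsin(p_z) ≈ 37.11°, λ = atan2(p_y, p_x) ≈ 117.97°.

≈ lat 37.1°, lon 118.0°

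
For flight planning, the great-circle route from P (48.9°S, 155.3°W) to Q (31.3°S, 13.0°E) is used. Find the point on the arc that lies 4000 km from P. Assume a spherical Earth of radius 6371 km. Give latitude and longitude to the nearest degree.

≈ (82°S, 108°W)

From cos δ = sin φ₁ sin φ₂ + cos φ₁ cos φ₂ cos Δλ, the central angle is δ ≈ 1.730 rad (99.1°). The total great-circle distance is δ·R ≈ 1.730 × 6371 ≈ 11022 km, so the target fraction is f = 4000/11022 ≈ 0.363.
Interpolate at f ≈ 0.363 with slerp weights a = sin((1−f)δ)/sin δ ≈ 0.904, b = sin(fδ)/sin δ ≈ 0.595.
p = a·p₁ + b·p₂ ≈ (-0.044, -0.134, -0.990); φ = arcsin(p_z) ≈ -81.89°, λ = atan2(p_y, p_x) ≈ -108.33°.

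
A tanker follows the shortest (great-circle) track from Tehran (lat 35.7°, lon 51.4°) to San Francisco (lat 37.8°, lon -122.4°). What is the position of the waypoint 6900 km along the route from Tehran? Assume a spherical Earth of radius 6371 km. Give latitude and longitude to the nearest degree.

≈ lat 81°, lon -98°

The haversine formula gives a central angle δ ≈ 1.855 rad (106.3°) between the endpoints. The total great-circle distance is δ·R ≈ 1.855 × 6371 ≈ 11817 km, so the target fraction is f = 6900/11817 ≈ 0.584.
Interpolate at f ≈ 0.584 with slerp weights a = sin((1−f)δ)/sin δ ≈ 0.727, b = sin(fδ)/sin δ ≈ 0.920.
p = a·p₁ + b·p₂ ≈ (-0.022, -0.153, 0.988); φ = arcsin(p_z) ≈ 81.12°, λ = atan2(p_y, p_x) ≈ -98.01°.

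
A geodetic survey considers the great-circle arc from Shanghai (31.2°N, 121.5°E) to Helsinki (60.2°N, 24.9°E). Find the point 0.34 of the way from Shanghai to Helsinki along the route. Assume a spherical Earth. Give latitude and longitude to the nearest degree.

Convert each endpoint to a unit vector on the sphere (x = cos φ cos λ, y = cos φ sin λ, z = sin φ).
The central angle between the endpoints is δ = arccos(p₁·p₂) ≈ 1.159 rad (66.4°).
Interpolate at f = 0.34 with slerp weights a = sin((1−f)δ)/sin δ ≈ 0.756, b = sin(fδ)/sin δ ≈ 0.419.
p = a·p₁ + b·p₂ ≈ (-0.149, 0.639, 0.755); φ = arcsin(p_z) ≈ 49.02°, λ = atan2(p_y, p_x) ≈ 103.12°.

≈ (49°N, 103°E)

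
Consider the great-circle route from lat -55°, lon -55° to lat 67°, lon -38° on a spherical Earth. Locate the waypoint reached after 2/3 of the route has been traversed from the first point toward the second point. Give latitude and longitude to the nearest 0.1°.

Convert each endpoint to a unit vector on the sphere (x = cos φ cos λ, y = cos φ sin λ, z = sin φ).
The central angle between the endpoints is δ = arccos(p₁·p₂) ≈ 2.141 rad (122.7°).
Interpolate at f = 2/3 with slerp weights a = sin((1−f)δ)/sin δ ≈ 0.778, b = sin(fδ)/sin δ ≈ 1.176.
p = a·p₁ + b·p₂ ≈ (0.618, -0.648, 0.445); φ = arcsin(p_z) ≈ 26.44°, λ = atan2(p_y, p_x) ≈ -46.37°.

≈ lat 26.4°, lon -46.4°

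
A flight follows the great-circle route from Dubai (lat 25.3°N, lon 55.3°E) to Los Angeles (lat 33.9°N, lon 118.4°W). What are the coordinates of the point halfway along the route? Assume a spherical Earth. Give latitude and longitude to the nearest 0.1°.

≈ lat 83.0°N, lon 6.3°E

Convert each endpoint to a unit vector on the sphere (x = cos φ cos λ, y = cos φ sin λ, z = sin φ).
The central angle between the endpoints is δ = arccos(p₁·p₂) ≈ 2.103 rad (120.5°).
Interpolate at f = 1/2 with slerp weights a = sin((1−f)δ)/sin δ ≈ 1.008, b = sin(fδ)/sin δ ≈ 1.008.
p = a·p₁ + b·p₂ ≈ (0.121, 0.013, 0.993); φ = arcsin(p_z) ≈ 83.02°, λ = atan2(p_y, p_x) ≈ 6.27°.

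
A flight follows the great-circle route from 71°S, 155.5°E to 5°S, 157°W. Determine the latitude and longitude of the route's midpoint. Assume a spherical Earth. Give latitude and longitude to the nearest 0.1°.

≈ 39.8°S, 168.2°W

The haversine formula gives a central angle δ ≈ 1.265 rad (72.5°) between the endpoints.
Interpolate at f = 1/2 with slerp weights a = sin((1−f)δ)/sin δ ≈ 0.620, b = sin(fδ)/sin δ ≈ 0.620.
p = a·p₁ + b·p₂ ≈ (-0.752, -0.158, -0.640); φ = arcsin(p_z) ≈ -39.80°, λ = atan2(p_y, p_x) ≈ -168.17°.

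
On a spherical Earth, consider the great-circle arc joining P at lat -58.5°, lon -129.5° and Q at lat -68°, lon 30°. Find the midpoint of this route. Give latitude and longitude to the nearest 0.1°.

≈ lat -83.1°, lon -92.1°

The haversine formula gives a central angle δ ≈ 0.918 rad (52.6°) between the endpoints.
Interpolate at f = 1/2 with slerp weights a = sin((1−f)δ)/sin δ ≈ 0.558, b = sin(fδ)/sin δ ≈ 0.558.
p = a·p₁ + b·p₂ ≈ (-0.004, -0.120, -0.993); φ = arcsin(p_z) ≈ -83.08°, λ = atan2(p_y, p_x) ≈ -92.10°.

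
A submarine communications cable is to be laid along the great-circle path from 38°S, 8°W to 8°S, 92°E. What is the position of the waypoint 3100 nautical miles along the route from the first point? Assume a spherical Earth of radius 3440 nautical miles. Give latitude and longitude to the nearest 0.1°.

The haversine formula gives a central angle δ ≈ 1.621 rad (92.9°) between the endpoints. The total great-circle distance is δ·R ≈ 1.621 × 3440 ≈ 5575 nmi, so the target fraction is f = 3100/5575 ≈ 0.556.
Interpolate at f ≈ 0.556 with slerp weights a = sin((1−f)δ)/sin δ ≈ 0.660, b = sin(fδ)/sin δ ≈ 0.785.
p = a·p₁ + b·p₂ ≈ (0.488, 0.705, -0.515); φ = arcsin(p_z) ≈ -31.03°, λ = atan2(p_y, p_x) ≈ 55.31°.

≈ 31.0°S, 55.3°E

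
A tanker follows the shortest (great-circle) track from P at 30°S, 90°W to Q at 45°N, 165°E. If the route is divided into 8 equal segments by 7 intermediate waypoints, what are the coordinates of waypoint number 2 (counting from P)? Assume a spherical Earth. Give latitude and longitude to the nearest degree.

≈ 10°S, 114°W

The haversine formula gives a central angle δ ≈ 2.108 rad (120.8°) between the endpoints.
Interpolate at f = 2/8 with slerp weights a = sin((1−f)δ)/sin δ ≈ 1.164, b = sin(fδ)/sin δ ≈ 0.586.
p = a·p₁ + b·p₂ ≈ (-0.400, -0.901, -0.168); φ = arcsin(p_z) ≈ -9.67°, λ = atan2(p_y, p_x) ≈ -113.94°.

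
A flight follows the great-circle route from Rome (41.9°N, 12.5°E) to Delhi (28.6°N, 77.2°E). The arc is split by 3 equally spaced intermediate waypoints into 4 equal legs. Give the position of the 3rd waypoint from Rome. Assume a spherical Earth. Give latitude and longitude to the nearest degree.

Write both endpoints as unit vectors p₁, p₂ with components (cos φ cos λ, cos φ sin λ, sin φ).
The central angle between the endpoints is δ = arccos(p₁·p₂) ≈ 0.929 rad (53.2°).
Interpolate at f = 3/4 with slerp weights a = sin((1−f)δ)/sin δ ≈ 0.287, b = sin(fδ)/sin δ ≈ 0.801.
p = a·p₁ + b·p₂ ≈ (0.365, 0.732, 0.575); φ = arcsin(p_z) ≈ 35.12°, λ = atan2(p_y, p_x) ≈ 63.53°.

≈ 35°N, 64°E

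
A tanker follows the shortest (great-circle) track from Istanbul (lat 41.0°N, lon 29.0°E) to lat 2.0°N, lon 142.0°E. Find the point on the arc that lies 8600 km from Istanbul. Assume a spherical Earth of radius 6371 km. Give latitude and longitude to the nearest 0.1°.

From cos δ = sin φ₁ sin φ₂ + cos φ₁ cos φ₂ cos Δλ, the central angle is δ ≈ 1.846 rad (105.8°). The total great-circle distance is δ·R ≈ 1.846 × 6371 ≈ 11761 km, so the target fraction is f = 8600/11761 ≈ 0.731.
Interpolate at f ≈ 0.731 with slerp weights a = sin((1−f)δ)/sin δ ≈ 0.495, b = sin(fδ)/sin δ ≈ 1.014.
p = a·p₁ + b·p₂ ≈ (-0.472, 0.805, 0.360); φ = arcsin(p_z) ≈ 21.10°, λ = atan2(p_y, p_x) ≈ 120.38°.

≈ lat 21.1°N, lon 120.4°E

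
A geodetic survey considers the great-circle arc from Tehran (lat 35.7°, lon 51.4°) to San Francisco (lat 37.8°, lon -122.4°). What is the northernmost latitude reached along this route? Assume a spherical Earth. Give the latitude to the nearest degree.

The great circle lies in the plane with unit normal n̂ = (p₁ × p₂)/|p₁ × p₂|.
Here n̂_z ≈ -0.072; the vertex latitude is φ_max = arccos|n̂_z| ≈ 85.9°.

≈ 86°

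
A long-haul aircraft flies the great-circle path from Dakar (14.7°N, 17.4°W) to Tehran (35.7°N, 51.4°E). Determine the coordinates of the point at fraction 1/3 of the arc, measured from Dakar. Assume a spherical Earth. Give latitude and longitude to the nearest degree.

Write both endpoints as unit vectors p₁, p₂ with components (cos φ cos λ, cos φ sin λ, sin φ).
The central angle between the endpoints is δ = arccos(p₁·p₂) ≈ 1.124 rad (64.4°).
Interpolate at f = 1/3 with slerp weights a = sin((1−f)δ)/sin δ ≈ 0.755, b = sin(fδ)/sin δ ≈ 0.406.
p = a·p₁ + b·p₂ ≈ (0.903, 0.039, 0.428); φ = arcsin(p_z) ≈ 25.37°, λ = atan2(p_y, p_x) ≈ 2.48°.

≈ 25°N, 2°E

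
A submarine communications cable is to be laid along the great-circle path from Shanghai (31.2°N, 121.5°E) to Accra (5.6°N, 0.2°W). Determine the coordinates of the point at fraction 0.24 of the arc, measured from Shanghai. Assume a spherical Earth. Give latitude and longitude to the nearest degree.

Convert each endpoint to a unit vector on the sphere (x = cos φ cos λ, y = cos φ sin λ, z = sin φ).
The central angle between the endpoints is δ = arccos(p₁·p₂) ≈ 1.979 rad (113.4°).
Interpolate at f = 0.24 with slerp weights a = sin((1−f)δ)/sin δ ≈ 1.087, b = sin(fδ)/sin δ ≈ 0.498.
p = a·p₁ + b·p₂ ≈ (0.010, 0.791, 0.612); φ = arcsin(p_z) ≈ 37.71°, λ = atan2(p_y, p_x) ≈ 89.28°.

≈ 38°N, 89°E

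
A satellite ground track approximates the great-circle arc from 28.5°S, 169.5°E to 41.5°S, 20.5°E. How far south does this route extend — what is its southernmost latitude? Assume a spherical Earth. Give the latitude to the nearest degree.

≈ 70°S

The great circle lies in the plane with unit normal n̂ = (p₁ × p₂)/|p₁ × p₂|.
Here n̂_z ≈ -0.350; the vertex latitude is φ_max = arccos|n̂_z| ≈ 69.5°.
Check via Clairaut: cos φ_max = |cos φ₁| · sin C = cos(28.5°)·sin(156.5°) ≈ 0.350, again giving ≈ 69.5°.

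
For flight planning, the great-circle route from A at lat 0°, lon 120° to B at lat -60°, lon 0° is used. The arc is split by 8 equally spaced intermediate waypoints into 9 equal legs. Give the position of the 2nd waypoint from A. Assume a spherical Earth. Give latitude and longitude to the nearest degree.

≈ lat -21°, lon 109°

Convert each endpoint to a unit vector on the sphere (x = cos φ cos λ, y = cos φ sin λ, z = sin φ).
The central angle between the endpoints is δ = arccos(p₁·p₂) ≈ 1.823 rad (104.5°).
Interpolate at f = 2/9 with slerp weights a = sin((1−f)δ)/sin δ ≈ 1.021, b = sin(fδ)/sin δ ≈ 0.407.
p = a·p₁ + b·p₂ ≈ (-0.307, 0.884, -0.353); φ = arcsin(p_z) ≈ -20.65°, λ = atan2(p_y, p_x) ≈ 109.14°.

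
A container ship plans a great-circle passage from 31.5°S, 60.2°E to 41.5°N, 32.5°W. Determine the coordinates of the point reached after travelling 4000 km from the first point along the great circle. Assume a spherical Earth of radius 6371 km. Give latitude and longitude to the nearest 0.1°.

Convert each endpoint to a unit vector on the sphere (x = cos φ cos λ, y = cos φ sin λ, z = sin φ).
The central angle between the endpoints is δ = arccos(p₁·p₂) ≈ 1.957 rad (112.1°). The total great-circle distance is δ·R ≈ 1.957 × 6371 ≈ 12465 km, so the target fraction is f = 4000/12465 ≈ 0.321.
Interpolate at f ≈ 0.321 with slerp weights a = sin((1−f)δ)/sin δ ≈ 1.048, b = sin(fδ)/sin δ ≈ 0.634.
p = a·p₁ + b·p₂ ≈ (0.845, 0.520, -0.127); φ = arcsin(p_z) ≈ -7.32°, λ = atan2(p_y, p_x) ≈ 31.63°.

≈ 7.3°S, 31.6°E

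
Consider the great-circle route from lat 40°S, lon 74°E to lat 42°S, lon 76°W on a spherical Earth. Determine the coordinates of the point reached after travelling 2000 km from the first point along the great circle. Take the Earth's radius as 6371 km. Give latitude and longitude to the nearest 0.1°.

≈ lat 56.2°S, lon 62.1°E

Write both endpoints as unit vectors p₁, p₂ with components (cos φ cos λ, cos φ sin λ, sin φ).
The central angle between the endpoints is δ = arccos(p₁·p₂) ≈ 1.634 rad (93.6°). The total great-circle distance is δ·R ≈ 1.634 × 6371 ≈ 10409 km, so the target fraction is f = 2000/10409 ≈ 0.192.
Interpolate at f ≈ 0.192 with slerp weights a = sin((1−f)δ)/sin δ ≈ 0.971, b = sin(fδ)/sin δ ≈ 0.309.
p = a·p₁ + b·p₂ ≈ (0.261, 0.492, -0.831); φ = arcsin(p_z) ≈ -56.19°, λ = atan2(p_y, p_x) ≈ 62.08°.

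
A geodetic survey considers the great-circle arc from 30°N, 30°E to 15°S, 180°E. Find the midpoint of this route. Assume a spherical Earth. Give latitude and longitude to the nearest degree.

Convert each endpoint to a unit vector on the sphere (x = cos φ cos λ, y = cos φ sin λ, z = sin φ).
The central angle between the endpoints is δ = arccos(p₁·p₂) ≈ 2.594 rad (148.6°).
Interpolate at f = 1/2 with slerp weights a = sin((1−f)δ)/sin δ ≈ 1.850, b = sin(fδ)/sin δ ≈ 1.850.
p = a·p₁ + b·p₂ ≈ (-0.399, 0.801, 0.446); φ = arcsin(p_z) ≈ 26.49°, λ = atan2(p_y, p_x) ≈ 116.50°.

≈ 26°N, 117°E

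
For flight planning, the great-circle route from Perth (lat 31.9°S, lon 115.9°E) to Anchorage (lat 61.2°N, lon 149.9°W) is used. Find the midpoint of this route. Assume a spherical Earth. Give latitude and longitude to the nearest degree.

Convert each endpoint to a unit vector on the sphere (x = cos φ cos λ, y = cos φ sin λ, z = sin φ).
The central angle between the endpoints is δ = arccos(p₁·p₂) ≈ 2.086 rad (119.5°).
Interpolate at f = 1/2 with slerp weights a = sin((1−f)δ)/sin δ ≈ 0.993, b = sin(fδ)/sin δ ≈ 0.993.
p = a·p₁ + b·p₂ ≈ (-0.782, 0.518, 0.345); φ = arcsin(p_z) ≈ 20.21°, λ = atan2(p_y, p_x) ≈ 146.46°.

≈ lat 20°N, lon 146°E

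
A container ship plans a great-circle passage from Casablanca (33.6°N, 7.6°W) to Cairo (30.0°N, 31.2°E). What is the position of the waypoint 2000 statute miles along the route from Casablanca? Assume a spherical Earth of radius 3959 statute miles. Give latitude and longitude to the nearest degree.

≈ (31°N, 27°E)

Write both endpoints as unit vectors p₁, p₂ with components (cos φ cos λ, cos φ sin λ, sin φ).
The central angle between the endpoints is δ = arccos(p₁·p₂) ≈ 0.576 rad (33.0°). The total great-circle distance is δ·R ≈ 0.576 × 3959 ≈ 2279 mi, so the target fraction is f = 2000/2279 ≈ 0.878.
Interpolate at f ≈ 0.878 with slerp weights a = sin((1−f)δ)/sin δ ≈ 0.129, b = sin(fδ)/sin δ ≈ 0.889.
p = a·p₁ + b·p₂ ≈ (0.765, 0.385, 0.516); φ = arcsin(p_z) ≈ 31.07°, λ = atan2(p_y, p_x) ≈ 26.68°.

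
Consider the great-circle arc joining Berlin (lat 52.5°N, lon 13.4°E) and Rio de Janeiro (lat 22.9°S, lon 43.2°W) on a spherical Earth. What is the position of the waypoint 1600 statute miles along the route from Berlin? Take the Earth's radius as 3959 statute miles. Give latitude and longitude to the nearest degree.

Convert each endpoint to a unit vector on the sphere (x = cos φ cos λ, y = cos φ sin λ, z = sin φ).
The central angle between the endpoints is δ = arccos(p₁·p₂) ≈ 1.571 rad (90.0°). The total great-circle distance is δ·R ≈ 1.571 × 3959 ≈ 6219 mi, so the target fraction is f = 1600/6219 ≈ 0.257.
Interpolate at f ≈ 0.257 with slerp weights a = sin((1−f)δ)/sin δ ≈ 0.919, b = sin(fδ)/sin δ ≈ 0.393.
p = a·p₁ + b·p₂ ≈ (0.809, -0.118, 0.576); φ = arcsin(p_z) ≈ 35.20°, λ = atan2(p_y, p_x) ≈ -8.32°.

≈ lat 35°N, lon 8°W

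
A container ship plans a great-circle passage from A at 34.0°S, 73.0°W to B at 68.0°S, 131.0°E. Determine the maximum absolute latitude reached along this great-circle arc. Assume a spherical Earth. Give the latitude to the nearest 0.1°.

The great circle lies in the plane with unit normal n̂ = (p₁ × p₂)/|p₁ × p₂|.
Here n̂_z ≈ -0.130; the vertex latitude is φ_max = arccos|n̂_z| ≈ 82.5°.

≈ 82.5°S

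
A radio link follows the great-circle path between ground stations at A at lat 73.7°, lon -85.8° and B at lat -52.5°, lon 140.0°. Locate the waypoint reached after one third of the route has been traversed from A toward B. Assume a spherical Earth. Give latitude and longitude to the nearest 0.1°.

≈ lat 44.0°, lon 175.4°

Convert each endpoint to a unit vector on the sphere (x = cos φ cos λ, y = cos φ sin λ, z = sin φ).
The central angle between the endpoints is δ = arccos(p₁·p₂) ≈ 2.648 rad (151.7°).
Interpolate at f = 1/3 with slerp weights a = sin((1−f)δ)/sin δ ≈ 2.070, b = sin(fδ)/sin δ ≈ 1.630.
p = a·p₁ + b·p₂ ≈ (-0.718, 0.058, 0.694); φ = arcsin(p_z) ≈ 43.95°, λ = atan2(p_y, p_x) ≈ 175.36°.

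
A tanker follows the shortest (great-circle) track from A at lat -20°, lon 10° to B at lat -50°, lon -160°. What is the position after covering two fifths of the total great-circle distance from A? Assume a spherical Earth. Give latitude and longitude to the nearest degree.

≈ lat -63°, lon 0°

The haversine formula gives a central angle δ ≈ 1.910 rad (109.4°) between the endpoints.
Interpolate at f = 2/5 with slerp weights a = sin((1−f)δ)/sin δ ≈ 0.966, b = sin(fδ)/sin δ ≈ 0.734.
p = a·p₁ + b·p₂ ≈ (0.451, -0.004, -0.893); φ = arcsin(p_z) ≈ -63.19°, λ = atan2(p_y, p_x) ≈ -0.46°.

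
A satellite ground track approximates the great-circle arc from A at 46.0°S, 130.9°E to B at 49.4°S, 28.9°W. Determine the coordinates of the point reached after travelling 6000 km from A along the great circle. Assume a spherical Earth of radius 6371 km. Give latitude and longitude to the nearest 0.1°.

Convert each endpoint to a unit vector on the sphere (x = cos φ cos λ, y = cos φ sin λ, z = sin φ).
The central angle between the endpoints is δ = arccos(p₁·p₂) ≈ 1.449 rad (83.0°). The total great-circle distance is δ·R ≈ 1.449 × 6371 ≈ 9229 km, so the target fraction is f = 6000/9229 ≈ 0.650.
Interpolate at f ≈ 0.650 with slerp weights a = sin((1−f)δ)/sin δ ≈ 0.489, b = sin(fδ)/sin δ ≈ 0.815.
p = a·p₁ + b·p₂ ≈ (0.242, 0.001, -0.970); φ = arcsin(p_z) ≈ -76.01°, λ = atan2(p_y, p_x) ≈ 0.13°.

≈ 76.0°S, 0.1°E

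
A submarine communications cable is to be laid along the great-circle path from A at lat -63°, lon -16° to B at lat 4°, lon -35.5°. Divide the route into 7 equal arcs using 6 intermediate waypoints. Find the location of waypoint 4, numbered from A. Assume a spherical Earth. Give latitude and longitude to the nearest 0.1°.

Convert each endpoint to a unit vector on the sphere (x = cos φ cos λ, y = cos φ sin λ, z = sin φ).
The central angle between the endpoints is δ = arccos(p₁·p₂) ≈ 1.197 rad (68.6°).
Interpolate at f = 4/7 with slerp weights a = sin((1−f)δ)/sin δ ≈ 0.527, b = sin(fδ)/sin δ ≈ 0.679.
p = a·p₁ + b·p₂ ≈ (0.781, -0.459, -0.422); φ = arcsin(p_z) ≈ -24.99°, λ = atan2(p_y, p_x) ≈ -30.44°.

≈ lat -25.0°, lon -30.4°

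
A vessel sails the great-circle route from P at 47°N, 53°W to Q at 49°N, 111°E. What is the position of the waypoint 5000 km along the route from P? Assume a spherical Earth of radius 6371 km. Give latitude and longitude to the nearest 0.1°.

≈ 82.5°N, 48.3°E

Convert each endpoint to a unit vector on the sphere (x = cos φ cos λ, y = cos φ sin λ, z = sin φ).
The central angle between the endpoints is δ = arccos(p₁·p₂) ≈ 1.449 rad (83.0°). The total great-circle distance is δ·R ≈ 1.449 × 6371 ≈ 9229 km, so the target fraction is f = 5000/9229 ≈ 0.542.
Interpolate at f ≈ 0.542 with slerp weights a = sin((1−f)δ)/sin δ ≈ 0.621, b = sin(fδ)/sin δ ≈ 0.712.
p = a·p₁ + b·p₂ ≈ (0.087, 0.098, 0.991); φ = arcsin(p_z) ≈ 82.46°, λ = atan2(p_y, p_x) ≈ 48.27°.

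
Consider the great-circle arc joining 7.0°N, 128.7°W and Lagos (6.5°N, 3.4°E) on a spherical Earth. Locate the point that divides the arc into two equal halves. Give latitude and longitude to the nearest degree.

≈ 16°N, 63°W

Write both endpoints as unit vectors p₁, p₂ with components (cos φ cos λ, cos φ sin λ, sin φ).
The central angle between the endpoints is δ = arccos(p₁·p₂) ≈ 2.275 rad (130.3°).
Interpolate at f = 1/2 with slerp weights a = sin((1−f)δ)/sin δ ≈ 1.191, b = sin(fδ)/sin δ ≈ 1.191.
p = a·p₁ + b·p₂ ≈ (0.442, -0.852, 0.280); φ = arcsin(p_z) ≈ 16.25°, λ = atan2(p_y, p_x) ≈ -62.58°.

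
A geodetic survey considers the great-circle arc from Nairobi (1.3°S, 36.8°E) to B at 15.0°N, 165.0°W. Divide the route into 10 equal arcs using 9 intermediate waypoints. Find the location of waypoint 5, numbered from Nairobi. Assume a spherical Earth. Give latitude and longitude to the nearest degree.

≈ 32°N, 111°E

Convert each endpoint to a unit vector on the sphere (x = cos φ cos λ, y = cos φ sin λ, z = sin φ).
The central angle between the endpoints is δ = arccos(p₁·p₂) ≈ 2.696 rad (154.5°).
Interpolate at f = 5/10 with slerp weights a = sin((1−f)δ)/sin δ ≈ 2.264, b = sin(fδ)/sin δ ≈ 2.264.
p = a·p₁ + b·p₂ ≈ (-0.300, 0.790, 0.535); φ = arcsin(p_z) ≈ 32.32°, λ = atan2(p_y, p_x) ≈ 110.79°.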